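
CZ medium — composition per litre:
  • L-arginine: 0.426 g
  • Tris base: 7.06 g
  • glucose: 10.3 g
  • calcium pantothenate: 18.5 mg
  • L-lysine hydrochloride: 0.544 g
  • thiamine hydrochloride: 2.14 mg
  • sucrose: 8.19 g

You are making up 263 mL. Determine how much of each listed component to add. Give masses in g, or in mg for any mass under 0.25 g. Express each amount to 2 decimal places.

Ratio of target to recipe volume: 263 / 1000 = 0.263.
L-arginine: 0.426 g × (263 mL / 1000 mL) = 0.112038 g = 112.04 mg
Tris base: 7.06 g × (263 mL / 1000 mL) = 1.86 g
glucose: 10.3 g × (263 mL / 1000 mL) = 2.71 g
calcium pantothenate: 18.5 mg × (263 mL / 1000 mL) = 4.87 mg
L-lysine hydrochloride: 0.544 g × (263 mL / 1000 mL) = 0.143072 g = 143.07 mg
thiamine hydrochloride: 2.14 mg × (263 mL / 1000 mL) = 0.56 mg
sucrose: 8.19 g × (263 mL / 1000 mL) = 2.15 g

L-arginine 112.04 mg; Tris base 1.86 g; glucose 2.71 g; calcium pantothenate 4.87 mg; L-lysine hydrochloride 143.07 mg; thiamine hydrochloride 0.56 mg; sucrose 2.15 g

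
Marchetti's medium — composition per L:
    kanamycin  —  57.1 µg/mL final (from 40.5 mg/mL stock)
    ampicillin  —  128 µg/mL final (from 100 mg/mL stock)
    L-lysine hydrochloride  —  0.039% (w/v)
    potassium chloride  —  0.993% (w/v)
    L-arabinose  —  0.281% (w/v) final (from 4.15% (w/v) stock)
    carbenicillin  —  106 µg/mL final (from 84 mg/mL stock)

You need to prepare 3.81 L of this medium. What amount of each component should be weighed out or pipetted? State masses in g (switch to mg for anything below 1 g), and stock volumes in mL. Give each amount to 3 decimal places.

Scale factor relative to 1 L: 3.81.
kanamycin: V = C2·V2/C1 = 57.1 µg/mL × 3810 mL ÷ 40500 µg/mL = 5.372 mL
ampicillin: dilute stock: 128 µg/mL × 3810 mL ÷ 100000 µg/mL = 4.877 mL
L-lysine hydrochloride: 0.039 g per 100 mL × 3810 mL ÷ 100 = 1.486 g
potassium chloride: 0.993% w/v = 9.93 g/L → 9.93 × 3.81 L = 37.833 g
L-arabinose: dilute stock: 0.281% ÷ 4.15% × 3810 mL = 257.978 mL
carbenicillin: dilute stock: 106 µg/mL × 3810 mL ÷ 84000 µg/mL = 4.808 mL

kanamycin 5.372 mL; ampicillin 4.877 mL; L-lysine hydrochloride 1.486 g; potassium chloride 37.833 g; L-arabinose 257.978 mL; carbenicillin 4.808 mL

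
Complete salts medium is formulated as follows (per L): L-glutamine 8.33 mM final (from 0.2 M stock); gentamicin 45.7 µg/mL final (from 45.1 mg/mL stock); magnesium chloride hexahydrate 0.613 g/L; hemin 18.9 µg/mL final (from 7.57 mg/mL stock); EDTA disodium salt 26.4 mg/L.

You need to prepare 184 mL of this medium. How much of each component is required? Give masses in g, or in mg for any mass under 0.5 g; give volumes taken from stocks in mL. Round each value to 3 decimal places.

L-glutamine 7.664 mL; gentamicin 0.186 mL; magnesium chloride hexahydrate 112.792 mg; hemin 0.459 mL; EDTA disodium salt 4.858 mg

Scale factor relative to 1 L: 0.184.
L-glutamine: C1V1 = C2V2 → 8.33 mM × 184 mL ÷ 200 mM = 7.664 mL
gentamicin: dilute stock: 45.7 µg/mL × 184 mL ÷ 45100 µg/mL = 0.186 mL
magnesium chloride hexahydrate: 0.613 g/L × 0.184 L = 0.112792 g = 112.792 mg
hemin: V = C2·V2/C1 = 18.9 µg/mL × 184 mL ÷ 7570 µg/mL = 0.459 mL
EDTA disodium salt: 26.4 mg/L × 0.184 L = 4.858 mg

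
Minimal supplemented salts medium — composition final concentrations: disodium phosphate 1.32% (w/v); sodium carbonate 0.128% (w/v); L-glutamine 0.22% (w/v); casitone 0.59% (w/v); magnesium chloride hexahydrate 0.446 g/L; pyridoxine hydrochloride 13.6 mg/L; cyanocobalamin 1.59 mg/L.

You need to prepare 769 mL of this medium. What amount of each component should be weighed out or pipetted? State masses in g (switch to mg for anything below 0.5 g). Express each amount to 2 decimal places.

Scale factor relative to 1 L: 0.769.
disodium phosphate: 1.32% w/v = 13.2 g/L → 13.2 × 0.769 L = 10.15 g
sodium carbonate: 0.128% w/v = 1.28 g/L → 1.28 × 0.769 L = 0.98 g
L-glutamine: 0.22 g per 100 mL × 769 mL ÷ 100 = 1.69 g
casitone: 0.59% w/v = 5.9 g/L → 5.9 × 0.769 L = 4.54 g
magnesium chloride hexahydrate: 0.446 g/L × 0.769 L = 0.342974 g = 342.97 mg
pyridoxine hydrochloride: 13.6 mg/L × 0.769 L = 10.46 mg
cyanocobalamin: 1.59 mg/L × 0.769 L = 1.22 mg

disodium phosphate 10.15 g; sodium carbonate 0.98 g; L-glutamine 1.69 g; casitone 4.54 g; magnesium chloride hexahydrate 342.97 mg; pyridoxine hydrochloride 10.46 mg; cyanocobalamin 1.22 mg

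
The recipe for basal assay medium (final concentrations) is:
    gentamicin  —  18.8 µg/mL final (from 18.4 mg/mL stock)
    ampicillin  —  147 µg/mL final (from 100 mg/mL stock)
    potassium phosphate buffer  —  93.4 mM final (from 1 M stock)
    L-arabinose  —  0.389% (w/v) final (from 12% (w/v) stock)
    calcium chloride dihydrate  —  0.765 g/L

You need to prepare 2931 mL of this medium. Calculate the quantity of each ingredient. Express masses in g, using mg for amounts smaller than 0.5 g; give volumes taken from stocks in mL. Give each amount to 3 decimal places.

gentamicin 2.995 mL; ampicillin 4.309 mL; potassium phosphate buffer 273.755 mL; L-arabinose 95.013 mL; calcium chloride dihydrate 2.242 g

Working volume: 2931 mL = 2.931 L.
gentamicin: dilute stock: 18.8 µg/mL × 2931 mL ÷ 18400 µg/mL = 2.995 mL
ampicillin: V = C2·V2/C1 = 147 µg/mL × 2931 mL ÷ 100000 µg/mL = 4.309 mL
potassium phosphate buffer: V = C2·V2/C1 = 93.4 mM × 2931 mL ÷ 1000 mM = 273.755 mL
L-arabinose: C1V1 = C2V2 → 0.389% ÷ 12% × 2931 mL = 95.013 mL
calcium chloride dihydrate: 0.765 g/L × 2.931 L = 2.242 g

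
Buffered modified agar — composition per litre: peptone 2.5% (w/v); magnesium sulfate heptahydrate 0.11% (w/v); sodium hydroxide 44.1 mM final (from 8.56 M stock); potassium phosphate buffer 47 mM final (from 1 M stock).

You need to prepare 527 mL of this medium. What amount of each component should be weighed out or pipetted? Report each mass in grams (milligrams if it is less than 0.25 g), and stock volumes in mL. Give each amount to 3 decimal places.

Scale factor relative to 1 L: 0.527.
peptone: 2.5 g per 100 mL × 527 mL ÷ 100 = 13.175 g
magnesium sulfate heptahydrate: 0.11% w/v = 1.1 g/L → 1.1 × 0.527 L = 0.580 g
sodium hydroxide: C1V1 = C2V2 → 44.1 mM × 527 mL ÷ 8560 mM = 2.715 mL
potassium phosphate buffer: dilute stock: 47 mM × 527 mL ÷ 1000 mM = 24.769 mL

peptone 13.175 g; magnesium sulfate heptahydrate 0.580 g; sodium hydroxide 2.715 mL; potassium phosphate buffer 24.769 mL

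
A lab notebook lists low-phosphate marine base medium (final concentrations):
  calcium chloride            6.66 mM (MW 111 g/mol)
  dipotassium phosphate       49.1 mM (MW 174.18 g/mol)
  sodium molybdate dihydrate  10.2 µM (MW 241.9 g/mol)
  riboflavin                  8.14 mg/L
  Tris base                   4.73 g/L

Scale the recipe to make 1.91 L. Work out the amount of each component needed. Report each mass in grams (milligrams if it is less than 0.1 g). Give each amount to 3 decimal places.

Scale factor relative to 1 L: 1.91.
calcium chloride: 6.66 mmol/L × 111 g/mol × 1.91 L ÷ 1000 = 1.412 g
dipotassium phosphate: 49.1 mmol/L × 174.18 g/mol × 1.91 L ÷ 1000 = 16.335 g
sodium molybdate dihydrate: 10.2 µmol/L × 241.9 g/mol × 1.91 L ÷ 1000 = 4.713 mg
riboflavin: 8.14 mg/L × 1.91 L = 15.547 mg
Tris base: 4.73 g/L × 1.91 L = 9.034 g

calcium chloride 1.412 g; dipotassium phosphate 16.335 g; sodium molybdate dihydrate 4.713 mg; riboflavin 15.547 mg; Tris base 9.034 g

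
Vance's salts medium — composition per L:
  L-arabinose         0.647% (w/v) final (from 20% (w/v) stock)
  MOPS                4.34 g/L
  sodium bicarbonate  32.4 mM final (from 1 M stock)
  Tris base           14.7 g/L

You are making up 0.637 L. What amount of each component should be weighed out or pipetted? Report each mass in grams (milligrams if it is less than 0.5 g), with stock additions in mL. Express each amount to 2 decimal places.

L-arabinose 20.61 mL; MOPS 2.76 g; sodium bicarbonate 20.64 mL; Tris base 9.36 g

Working volume: 0.637 L.
L-arabinose: V = C2·V2/C1 = 0.647% ÷ 20% × 637 mL = 20.61 mL
MOPS: 4.34 g/L × 0.637 L = 2.76 g
sodium bicarbonate: V = C2·V2/C1 = 32.4 mM × 637 mL ÷ 1000 mM = 20.64 mL
Tris base: 14.7 g/L × 0.637 L = 9.36 g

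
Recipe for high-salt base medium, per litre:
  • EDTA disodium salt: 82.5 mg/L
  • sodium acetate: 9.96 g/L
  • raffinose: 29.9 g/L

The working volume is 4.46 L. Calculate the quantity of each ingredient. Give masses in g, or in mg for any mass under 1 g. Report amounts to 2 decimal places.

Working volume: 4.46 L.
EDTA disodium salt: 82.5 mg/L × 4.46 L = 367.95 mg
sodium acetate: 9.96 g/L × 4.46 L = 44.42 g
raffinose: 29.9 g/L × 4.46 L = 133.35 g

EDTA disodium salt 367.95 mg; sodium acetate 44.42 g; raffinose 133.35 g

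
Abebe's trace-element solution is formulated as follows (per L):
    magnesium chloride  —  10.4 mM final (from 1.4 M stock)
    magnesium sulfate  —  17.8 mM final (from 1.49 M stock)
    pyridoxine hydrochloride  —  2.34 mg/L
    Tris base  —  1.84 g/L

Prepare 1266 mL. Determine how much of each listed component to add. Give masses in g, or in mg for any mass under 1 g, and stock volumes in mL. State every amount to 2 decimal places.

magnesium chloride 9.40 mL; magnesium sulfate 15.12 mL; pyridoxine hydrochloride 2.96 mg; Tris base 2.33 g

Target volume = 1266 mL = 1.266 L.
magnesium chloride: dilute stock: 10.4 mM × 1266 mL ÷ 1400 mM = 9.40 mL
magnesium sulfate: dilute stock: 17.8 mM × 1266 mL ÷ 1490 mM = 15.12 mL
pyridoxine hydrochloride: 2.34 mg/L × 1.266 L = 2.96 mg
Tris base: 1.84 g/L × 1.266 L = 2.33 g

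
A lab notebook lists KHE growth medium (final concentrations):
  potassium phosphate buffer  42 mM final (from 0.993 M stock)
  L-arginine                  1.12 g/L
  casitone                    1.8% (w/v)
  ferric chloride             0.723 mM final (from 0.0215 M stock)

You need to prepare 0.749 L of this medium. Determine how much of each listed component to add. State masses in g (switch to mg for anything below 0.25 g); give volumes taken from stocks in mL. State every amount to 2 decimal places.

potassium phosphate buffer 31.68 mL; L-arginine 0.84 g; casitone 13.48 g; ferric chloride 25.19 mL

Scale factor relative to 1 L: 0.749.
potassium phosphate buffer: dilute stock: 42 mM × 749 mL ÷ 993 mM = 31.68 mL
L-arginine: 1.12 g/L × 0.749 L = 0.84 g
casitone: 1.8% w/v = 18 g/L → 18 × 0.749 L = 13.48 g
ferric chloride: V = C2·V2/C1 = 0.723 mM × 749 mL ÷ 21.5 mM = 25.19 mL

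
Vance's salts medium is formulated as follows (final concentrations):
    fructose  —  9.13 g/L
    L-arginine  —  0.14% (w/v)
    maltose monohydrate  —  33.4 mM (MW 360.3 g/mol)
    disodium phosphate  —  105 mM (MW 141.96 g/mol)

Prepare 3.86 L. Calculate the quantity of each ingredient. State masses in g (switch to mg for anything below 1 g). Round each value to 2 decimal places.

Scale factor relative to 1 L: 3.86.
fructose: 9.13 g/L × 3.86 L = 35.24 g
L-arginine: 0.14 g per 100 mL × 3860 mL ÷ 100 = 5.40 g
maltose monohydrate: 33.4 mmol/L × 360.3 g/mol × 3.86 L ÷ 1000 = 46.45 g
disodium phosphate: 105 mmol/L × 141.96 g/mol × 3.86 L ÷ 1000 = 57.54 g

fructose 35.24 g; L-arginine 5.40 g; maltose monohydrate 46.45 g; disodium phosphate 57.54 g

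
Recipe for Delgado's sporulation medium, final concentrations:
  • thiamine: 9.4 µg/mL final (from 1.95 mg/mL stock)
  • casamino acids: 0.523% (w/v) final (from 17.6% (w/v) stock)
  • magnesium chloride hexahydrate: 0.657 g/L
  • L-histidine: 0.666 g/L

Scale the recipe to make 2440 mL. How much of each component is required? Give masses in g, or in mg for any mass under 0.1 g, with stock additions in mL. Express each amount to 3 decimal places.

Scale factor relative to 1 L: 2.44.
thiamine: V = C2·V2/C1 = 9.4 µg/mL × 2440 mL ÷ 1950 µg/mL = 11.762 mL
casamino acids: dilute stock: 0.523% ÷ 17.6% × 2440 mL = 72.507 mL
magnesium chloride hexahydrate: 0.657 g/L × 2.44 L = 1.603 g
L-histidine: 0.666 g/L × 2.44 L = 1.625 g

thiamine 11.762 mL; casamino acids 72.507 mL; magnesium chloride hexahydrate 1.603 g; L-histidine 1.625 g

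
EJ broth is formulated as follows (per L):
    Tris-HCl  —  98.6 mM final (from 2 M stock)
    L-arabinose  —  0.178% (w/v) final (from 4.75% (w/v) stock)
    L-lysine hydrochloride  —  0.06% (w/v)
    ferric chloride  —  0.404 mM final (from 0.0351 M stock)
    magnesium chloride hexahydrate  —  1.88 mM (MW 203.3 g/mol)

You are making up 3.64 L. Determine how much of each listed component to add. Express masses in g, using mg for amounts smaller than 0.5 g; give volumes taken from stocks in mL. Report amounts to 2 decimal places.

Tris-HCl 179.45 mL; L-arabinose 136.40 mL; L-lysine hydrochloride 2.18 g; ferric chloride 41.90 mL; magnesium chloride hexahydrate 1.39 g

Working volume: 3.64 L.
Tris-HCl: V = C2·V2/C1 = 98.6 mM × 3640 mL ÷ 2000 mM = 179.45 mL
L-arabinose: V = C2·V2/C1 = 0.178% ÷ 4.75% × 3640 mL = 136.40 mL
L-lysine hydrochloride: 0.06% w/v = 0.6 g/L → 0.6 × 3.64 L = 2.18 g
ferric chloride: dilute stock: 0.404 mM × 3640 mL ÷ 35.1 mM = 41.90 mL
magnesium chloride hexahydrate: 1.88 mmol/L × 203.3 g/mol × 3.64 L ÷ 1000 = 1.39 g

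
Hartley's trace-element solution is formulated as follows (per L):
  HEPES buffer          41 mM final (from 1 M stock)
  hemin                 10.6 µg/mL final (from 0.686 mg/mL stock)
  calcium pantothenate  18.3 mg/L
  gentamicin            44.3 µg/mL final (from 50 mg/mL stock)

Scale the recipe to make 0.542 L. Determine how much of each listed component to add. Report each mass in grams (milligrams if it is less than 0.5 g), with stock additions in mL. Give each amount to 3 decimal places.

Scale factor relative to 1 L: 0.542.
HEPES buffer: dilute stock: 41 mM × 542 mL ÷ 1000 mM = 22.222 mL
hemin: V = C2·V2/C1 = 10.6 µg/mL × 542 mL ÷ 686 µg/mL = 8.375 mL
calcium pantothenate: 18.3 mg/L × 0.542 L = 9.919 mg
gentamicin: V = C2·V2/C1 = 44.3 µg/mL × 542 mL ÷ 50000 µg/mL = 0.480 mL

HEPES buffer 22.222 mL; hemin 8.375 mL; calcium pantothenate 9.919 mg; gentamicin 0.480 mL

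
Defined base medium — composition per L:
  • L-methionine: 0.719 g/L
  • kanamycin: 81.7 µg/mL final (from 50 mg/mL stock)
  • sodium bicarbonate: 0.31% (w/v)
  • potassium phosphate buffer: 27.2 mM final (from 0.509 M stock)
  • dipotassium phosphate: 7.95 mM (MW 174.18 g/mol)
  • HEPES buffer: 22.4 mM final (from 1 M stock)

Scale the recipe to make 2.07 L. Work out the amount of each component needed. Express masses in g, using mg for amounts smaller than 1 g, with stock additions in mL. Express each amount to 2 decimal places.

Scale factor relative to 1 L: 2.07.
L-methionine: 0.719 g/L × 2.07 L = 1.49 g
kanamycin: V = C2·V2/C1 = 81.7 µg/mL × 2070 mL ÷ 50000 µg/mL = 3.38 mL
sodium bicarbonate: 0.31 g per 100 mL × 2070 mL ÷ 100 = 6.42 g
potassium phosphate buffer: dilute stock: 27.2 mM × 2070 mL ÷ 509 mM = 110.62 mL
dipotassium phosphate: 7.95 mmol/L × 174.18 g/mol × 2.07 L ÷ 1000 = 2.87 g
HEPES buffer: C1V1 = C2V2 → 22.4 mM × 2070 mL ÷ 1000 mM = 46.37 mL

L-methionine 1.49 g; kanamycin 3.38 mL; sodium bicarbonate 6.42 g; potassium phosphate buffer 110.62 mL; dipotassium phosphate 2.87 g; HEPES buffer 46.37 mL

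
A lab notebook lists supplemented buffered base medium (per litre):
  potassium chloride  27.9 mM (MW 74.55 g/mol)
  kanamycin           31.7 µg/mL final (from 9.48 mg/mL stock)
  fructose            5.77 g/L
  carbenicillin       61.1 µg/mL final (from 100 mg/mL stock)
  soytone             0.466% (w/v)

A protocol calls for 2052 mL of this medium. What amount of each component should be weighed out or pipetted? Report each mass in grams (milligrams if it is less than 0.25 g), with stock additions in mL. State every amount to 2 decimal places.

Target volume = 2052 mL = 2.052 L.
potassium chloride: 27.9 mmol/L × 74.55 g/mol × 2.052 L ÷ 1000 = 4.27 g
kanamycin: C1V1 = C2V2 → 31.7 µg/mL × 2052 mL ÷ 9480 µg/mL = 6.86 mL
fructose: 5.77 g/L × 2.052 L = 11.84 g
carbenicillin: C1V1 = C2V2 → 61.1 µg/mL × 2052 mL ÷ 100000 µg/mL = 1.25 mL
soytone: 0.466 g per 100 mL × 2052 mL ÷ 100 = 9.56 g

potassium chloride 4.27 g; kanamycin 6.86 mL; fructose 11.84 g; carbenicillin 1.25 mL; soytone 9.56 g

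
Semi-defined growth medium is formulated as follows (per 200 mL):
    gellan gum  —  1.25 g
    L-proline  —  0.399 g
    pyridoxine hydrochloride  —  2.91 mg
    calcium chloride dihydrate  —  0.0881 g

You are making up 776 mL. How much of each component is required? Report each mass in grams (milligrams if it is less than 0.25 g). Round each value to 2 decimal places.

gellan gum 4.85 g; L-proline 1.55 g; pyridoxine hydrochloride 11.29 mg; calcium chloride dihydrate 0.34 g

Ratio of target to recipe volume: 776 / 200 = 3.88.
gellan gum: 1.25 g × (776 mL / 200 mL) = 4.85 g
L-proline: 0.399 g × (776 mL / 200 mL) = 1.55 g
pyridoxine hydrochloride: 2.91 mg × (776 mL / 200 mL) = 11.29 mg
calcium chloride dihydrate: 0.0881 g × (776 mL / 200 mL) = 0.34 g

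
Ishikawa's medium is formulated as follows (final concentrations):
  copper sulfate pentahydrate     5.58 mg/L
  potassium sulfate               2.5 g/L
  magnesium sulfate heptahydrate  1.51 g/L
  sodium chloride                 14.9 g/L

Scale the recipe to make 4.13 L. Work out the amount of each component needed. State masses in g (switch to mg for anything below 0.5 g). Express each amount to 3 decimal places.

copper sulfate pentahydrate 23.045 mg; potassium sulfate 10.325 g; magnesium sulfate heptahydrate 6.236 g; sodium chloride 61.537 g

Working volume: 4.13 L.
copper sulfate pentahydrate: 5.58 mg/L × 4.13 L = 23.045 mg
potassium sulfate: 2.5 g/L × 4.13 L = 10.325 g
magnesium sulfate heptahydrate: 1.51 g/L × 4.13 L = 6.236 g
sodium chloride: 14.9 g/L × 4.13 L = 61.537 g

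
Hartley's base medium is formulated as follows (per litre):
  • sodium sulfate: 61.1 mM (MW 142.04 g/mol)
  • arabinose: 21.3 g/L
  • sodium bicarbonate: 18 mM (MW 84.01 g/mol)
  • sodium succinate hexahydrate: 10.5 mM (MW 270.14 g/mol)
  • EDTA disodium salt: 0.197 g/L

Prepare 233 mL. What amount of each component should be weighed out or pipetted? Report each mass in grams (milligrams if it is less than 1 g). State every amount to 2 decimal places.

sodium sulfate 2.02 g; arabinose 4.96 g; sodium bicarbonate 352.34 mg; sodium succinate hexahydrate 660.90 mg; EDTA disodium salt 45.90 mg

Scale factor relative to 1 L: 0.233.
sodium sulfate: 61.1 mmol/L × 142.04 g/mol × 0.233 L ÷ 1000 = 2.02 g
arabinose: 21.3 g/L × 0.233 L = 4.96 g
sodium bicarbonate: 18 mmol/L × 84.01 mg/mmol × 0.233 L = 352.34 mg
sodium succinate hexahydrate: 10.5 mmol/L × 270.14 mg/mmol × 0.233 L = 660.90 mg
EDTA disodium salt: 0.197 g/L × 0.233 L = 0.045901 g = 45.90 mg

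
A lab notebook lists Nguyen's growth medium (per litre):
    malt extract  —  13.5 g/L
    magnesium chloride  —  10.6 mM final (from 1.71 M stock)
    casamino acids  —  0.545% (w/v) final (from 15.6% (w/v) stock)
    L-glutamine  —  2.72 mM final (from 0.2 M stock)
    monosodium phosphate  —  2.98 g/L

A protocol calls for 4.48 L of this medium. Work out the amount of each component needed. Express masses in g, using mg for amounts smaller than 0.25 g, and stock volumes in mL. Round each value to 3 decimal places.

malt extract 60.480 g; magnesium chloride 27.771 mL; casamino acids 156.513 mL; L-glutamine 60.928 mL; monosodium phosphate 13.350 g

Working volume: 4.48 L.
malt extract: 13.5 g/L × 4.48 L = 60.480 g
magnesium chloride: C1V1 = C2V2 → 10.6 mM × 4480 mL ÷ 1710 mM = 27.771 mL
casamino acids: V = C2·V2/C1 = 0.545% ÷ 15.6% × 4480 mL = 156.513 mL
L-glutamine: V = C2·V2/C1 = 2.72 mM × 4480 mL ÷ 200 mM = 60.928 mL
monosodium phosphate: 2.98 g/L × 4.48 L = 13.350 g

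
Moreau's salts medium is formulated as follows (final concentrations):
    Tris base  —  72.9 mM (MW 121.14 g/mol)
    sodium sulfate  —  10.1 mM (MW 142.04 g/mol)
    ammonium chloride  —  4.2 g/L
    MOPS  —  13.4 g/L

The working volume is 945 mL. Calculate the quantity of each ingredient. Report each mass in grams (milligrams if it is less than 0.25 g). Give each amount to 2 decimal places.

Tris base 8.35 g; sodium sulfate 1.36 g; ammonium chloride 3.97 g; MOPS 12.66 g

Working volume: 945 mL = 0.945 L.
Tris base: 72.9 mmol/L × 121.14 g/mol × 0.945 L ÷ 1000 = 8.35 g
sodium sulfate: 10.1 mmol/L × 142.04 g/mol × 0.945 L ÷ 1000 = 1.36 g
ammonium chloride: 4.2 g/L × 0.945 L = 3.97 g
MOPS: 13.4 g/L × 0.945 L = 12.66 g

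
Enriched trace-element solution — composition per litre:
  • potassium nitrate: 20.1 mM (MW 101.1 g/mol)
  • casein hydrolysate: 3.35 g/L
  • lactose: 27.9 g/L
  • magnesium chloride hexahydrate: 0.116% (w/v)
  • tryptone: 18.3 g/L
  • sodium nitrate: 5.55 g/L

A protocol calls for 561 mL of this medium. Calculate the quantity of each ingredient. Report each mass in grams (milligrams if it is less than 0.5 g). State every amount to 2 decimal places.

potassium nitrate 1.14 g; casein hydrolysate 1.88 g; lactose 15.65 g; magnesium chloride hexahydrate 0.65 g; tryptone 10.27 g; sodium nitrate 3.11 g

Target volume = 561 mL = 0.561 L.
potassium nitrate: 20.1 mmol/L × 101.1 g/mol × 0.561 L ÷ 1000 = 1.14 g
casein hydrolysate: 3.35 g/L × 0.561 L = 1.88 g
lactose: 27.9 g/L × 0.561 L = 15.65 g
magnesium chloride hexahydrate: 0.116 g per 100 mL × 561 mL ÷ 100 = 0.65 g
tryptone: 18.3 g/L × 0.561 L = 10.27 g
sodium nitrate: 5.55 g/L × 0.561 L = 3.11 g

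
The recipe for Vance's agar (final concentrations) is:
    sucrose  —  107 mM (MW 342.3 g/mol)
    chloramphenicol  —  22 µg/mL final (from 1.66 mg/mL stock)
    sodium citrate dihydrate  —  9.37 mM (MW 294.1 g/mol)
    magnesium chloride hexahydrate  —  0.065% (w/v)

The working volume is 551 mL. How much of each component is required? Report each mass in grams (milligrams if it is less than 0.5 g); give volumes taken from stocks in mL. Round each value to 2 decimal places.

Scale factor relative to 1 L: 0.551.
sucrose: 107 mmol/L × 342.3 g/mol × 0.551 L ÷ 1000 = 20.18 g
chloramphenicol: dilute stock: 22 µg/mL × 551 mL ÷ 1660 µg/mL = 7.30 mL
sodium citrate dihydrate: 9.37 mmol/L × 294.1 g/mol × 0.551 L ÷ 1000 = 1.52 g
magnesium chloride hexahydrate: 0.065% w/v = 0.65 g/L → 0.65 × 0.551 L = 0.35815 g = 358.15 mg

sucrose 20.18 g; chloramphenicol 7.30 mL; sodium citrate dihydrate 1.52 g; magnesium chloride hexahydrate 358.15 mg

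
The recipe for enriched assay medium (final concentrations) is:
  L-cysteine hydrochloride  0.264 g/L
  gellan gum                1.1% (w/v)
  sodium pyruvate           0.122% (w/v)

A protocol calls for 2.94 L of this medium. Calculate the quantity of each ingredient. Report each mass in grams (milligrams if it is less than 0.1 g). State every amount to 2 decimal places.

Working volume: 2.94 L.
L-cysteine hydrochloride: 0.264 g/L × 2.94 L = 0.78 g
gellan gum: 1.1% w/v = 11 g/L → 11 × 2.94 L = 32.34 g
sodium pyruvate: 0.122 g per 100 mL × 2940 mL ÷ 100 = 3.59 g

L-cysteine hydrochloride 0.78 g; gellan gum 32.34 g; sodium pyruvate 3.59 g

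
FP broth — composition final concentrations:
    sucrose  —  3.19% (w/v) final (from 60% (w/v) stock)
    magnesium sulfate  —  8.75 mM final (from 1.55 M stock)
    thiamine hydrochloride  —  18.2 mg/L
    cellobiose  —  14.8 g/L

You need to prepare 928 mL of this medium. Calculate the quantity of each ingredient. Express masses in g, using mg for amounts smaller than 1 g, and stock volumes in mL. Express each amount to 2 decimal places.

Target volume = 928 mL = 0.928 L.
sucrose: dilute stock: 3.19% ÷ 60% × 928 mL = 49.34 mL
magnesium sulfate: V = C2·V2/C1 = 8.75 mM × 928 mL ÷ 1550 mM = 5.24 mL
thiamine hydrochloride: 18.2 mg/L × 0.928 L = 16.89 mg
cellobiose: 14.8 g/L × 0.928 L = 13.73 g

sucrose 49.34 mL; magnesium sulfate 5.24 mL; thiamine hydrochloride 16.89 mg; cellobiose 13.73 g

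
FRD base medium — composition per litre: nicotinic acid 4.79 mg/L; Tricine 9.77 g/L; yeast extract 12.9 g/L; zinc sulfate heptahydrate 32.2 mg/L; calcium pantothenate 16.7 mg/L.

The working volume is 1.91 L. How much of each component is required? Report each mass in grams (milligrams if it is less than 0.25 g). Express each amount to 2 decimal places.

Scale factor relative to 1 L: 1.91.
nicotinic acid: 4.79 mg/L × 1.91 L = 9.15 mg
Tricine: 9.77 g/L × 1.91 L = 18.66 g
yeast extract: 12.9 g/L × 1.91 L = 24.64 g
zinc sulfate heptahydrate: 32.2 mg/L × 1.91 L = 61.50 mg
calcium pantothenate: 16.7 mg/L × 1.91 L = 31.90 mg

nicotinic acid 9.15 mg; Tricine 18.66 g; yeast extract 24.64 g; zinc sulfate heptahydrate 61.50 mg; calcium pantothenate 31.90 mg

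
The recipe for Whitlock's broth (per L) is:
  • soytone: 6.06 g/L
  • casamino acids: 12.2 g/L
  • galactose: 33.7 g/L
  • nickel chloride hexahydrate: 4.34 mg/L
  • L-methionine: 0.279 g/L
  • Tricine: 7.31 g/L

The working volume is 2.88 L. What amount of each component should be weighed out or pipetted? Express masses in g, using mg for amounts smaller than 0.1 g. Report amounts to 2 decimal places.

Scale factor relative to 1 L: 2.88.
soytone: 6.06 g/L × 2.88 L = 17.45 g
casamino acids: 12.2 g/L × 2.88 L = 35.14 g
galactose: 33.7 g/L × 2.88 L = 97.06 g
nickel chloride hexahydrate: 4.34 mg/L × 2.88 L = 12.50 mg
L-methionine: 0.279 g/L × 2.88 L = 0.80 g
Tricine: 7.31 g/L × 2.88 L = 21.05 g

soytone 17.45 g; casamino acids 35.14 g; galactose 97.06 g; nickel chloride hexahydrate 12.50 mg; L-methionine 0.80 g; Tricine 21.05 g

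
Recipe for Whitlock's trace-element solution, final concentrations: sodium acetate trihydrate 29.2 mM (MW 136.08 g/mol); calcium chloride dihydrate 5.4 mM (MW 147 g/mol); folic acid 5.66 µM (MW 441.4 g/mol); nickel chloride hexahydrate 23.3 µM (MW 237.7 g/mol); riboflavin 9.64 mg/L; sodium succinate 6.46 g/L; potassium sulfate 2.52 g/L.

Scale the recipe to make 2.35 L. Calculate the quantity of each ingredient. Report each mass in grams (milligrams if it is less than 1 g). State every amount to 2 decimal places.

sodium acetate trihydrate 9.34 g; calcium chloride dihydrate 1.87 g; folic acid 5.87 mg; nickel chloride hexahydrate 13.02 mg; riboflavin 22.65 mg; sodium succinate 15.18 g; potassium sulfate 5.92 g

Scale factor relative to 1 L: 2.35.
sodium acetate trihydrate: 29.2 mmol/L × 136.08 g/mol × 2.35 L ÷ 1000 = 9.34 g
calcium chloride dihydrate: 5.4 mmol/L × 147 g/mol × 2.35 L ÷ 1000 = 1.87 g
folic acid: 5.66 µmol/L × 441.4 g/mol × 2.35 L ÷ 1000 = 5.87 mg
nickel chloride hexahydrate: 23.3 µmol/L × 237.7 g/mol × 2.35 L ÷ 1000 = 13.02 mg
riboflavin: 9.64 mg/L × 2.35 L = 22.65 mg
sodium succinate: 6.46 g/L × 2.35 L = 15.18 g
potassium sulfate: 2.52 g/L × 2.35 L = 5.92 g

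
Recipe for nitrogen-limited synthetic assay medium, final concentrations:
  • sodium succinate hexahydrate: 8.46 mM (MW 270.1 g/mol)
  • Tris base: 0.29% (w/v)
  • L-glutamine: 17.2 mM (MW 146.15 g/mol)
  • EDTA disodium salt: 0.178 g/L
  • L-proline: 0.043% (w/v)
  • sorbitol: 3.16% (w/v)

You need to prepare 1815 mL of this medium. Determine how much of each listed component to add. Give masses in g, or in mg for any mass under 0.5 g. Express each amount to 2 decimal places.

Target volume = 1815 mL = 1.815 L.
sodium succinate hexahydrate: 8.46 mmol/L × 270.1 g/mol × 1.815 L ÷ 1000 = 4.15 g
Tris base: 0.29% w/v = 2.9 g/L → 2.9 × 1.815 L = 5.26 g
L-glutamine: 17.2 mmol/L × 146.15 g/mol × 1.815 L ÷ 1000 = 4.56 g
EDTA disodium salt: 0.178 g/L × 1.815 L = 0.32307 g = 323.07 mg
L-proline: 0.043% w/v = 0.43 g/L → 0.43 × 1.815 L = 0.78 g
sorbitol: 3.16 g per 100 mL × 1815 mL ÷ 100 = 57.35 g

sodium succinate hexahydrate 4.15 g; Tris base 5.26 g; L-glutamine 4.56 g; EDTA disodium salt 323.07 mg; L-proline 0.78 g; sorbitol 57.35 g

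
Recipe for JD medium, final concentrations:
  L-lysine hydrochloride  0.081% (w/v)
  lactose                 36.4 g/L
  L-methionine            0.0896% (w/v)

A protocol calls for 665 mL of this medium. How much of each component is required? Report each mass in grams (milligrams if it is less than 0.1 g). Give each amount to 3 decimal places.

Working volume: 665 mL = 0.665 L.
L-lysine hydrochloride: 0.081% w/v = 0.81 g/L → 0.81 × 0.665 L = 0.539 g
lactose: 36.4 g/L × 0.665 L = 24.206 g
L-methionine: 0.0896 g per 100 mL × 665 mL ÷ 100 = 0.596 g

L-lysine hydrochloride 0.539 g; lactose 24.206 g; L-methionine 0.596 g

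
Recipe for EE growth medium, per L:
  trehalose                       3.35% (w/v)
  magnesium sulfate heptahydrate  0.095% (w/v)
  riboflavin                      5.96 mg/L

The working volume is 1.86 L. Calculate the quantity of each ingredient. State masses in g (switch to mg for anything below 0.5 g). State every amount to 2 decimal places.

Working volume: 1.86 L.
trehalose: 3.35 g per 100 mL × 1860 mL ÷ 100 = 62.31 g
magnesium sulfate heptahydrate: 0.095 g per 100 mL × 1860 mL ÷ 100 = 1.77 g
riboflavin: 5.96 mg/L × 1.86 L = 11.09 mg

trehalose 62.31 g; magnesium sulfate heptahydrate 1.77 g; riboflavin 11.09 mg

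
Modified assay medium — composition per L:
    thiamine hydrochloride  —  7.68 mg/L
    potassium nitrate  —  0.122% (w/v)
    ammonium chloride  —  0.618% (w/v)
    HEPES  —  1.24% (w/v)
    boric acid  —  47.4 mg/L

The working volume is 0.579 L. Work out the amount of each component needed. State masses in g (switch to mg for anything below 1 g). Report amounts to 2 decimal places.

Working volume: 0.579 L.
thiamine hydrochloride: 7.68 mg/L × 0.579 L = 4.45 mg
potassium nitrate: 0.122 g per 100 mL × 579 mL ÷ 100 = 0.70638 g = 706.38 mg
ammonium chloride: 0.618% w/v = 6.18 g/L → 6.18 × 0.579 L = 3.58 g
HEPES: 1.24 g per 100 mL × 579 mL ÷ 100 = 7.18 g
boric acid: 47.4 mg/L × 0.579 L = 27.44 mg

thiamine hydrochloride 4.45 mg; potassium nitrate 706.38 mg; ammonium chloride 3.58 g; HEPES 7.18 g; boric acid 27.44 mg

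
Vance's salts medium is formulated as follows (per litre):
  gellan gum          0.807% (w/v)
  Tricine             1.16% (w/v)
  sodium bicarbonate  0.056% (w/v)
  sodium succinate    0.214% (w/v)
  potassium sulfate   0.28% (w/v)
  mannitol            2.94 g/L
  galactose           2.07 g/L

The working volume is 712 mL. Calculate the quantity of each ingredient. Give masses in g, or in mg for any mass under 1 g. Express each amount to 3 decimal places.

gellan gum 5.746 g; Tricine 8.259 g; sodium bicarbonate 398.720 mg; sodium succinate 1.524 g; potassium sulfate 1.994 g; mannitol 2.093 g; galactose 1.474 g

Scale factor relative to 1 L: 0.712.
gellan gum: 0.807% w/v = 8.07 g/L → 8.07 × 0.712 L = 5.746 g
Tricine: 1.16% w/v = 11.6 g/L → 11.6 × 0.712 L = 8.259 g
sodium bicarbonate: 0.056 g per 100 mL × 712 mL ÷ 100 = 0.39872 g = 398.720 mg
sodium succinate: 0.214% w/v = 2.14 g/L → 2.14 × 0.712 L = 1.524 g
potassium sulfate: 0.28% w/v = 2.8 g/L → 2.8 × 0.712 L = 1.994 g
mannitol: 2.94 g/L × 0.712 L = 2.093 g
galactose: 2.07 g/L × 0.712 L = 1.474 g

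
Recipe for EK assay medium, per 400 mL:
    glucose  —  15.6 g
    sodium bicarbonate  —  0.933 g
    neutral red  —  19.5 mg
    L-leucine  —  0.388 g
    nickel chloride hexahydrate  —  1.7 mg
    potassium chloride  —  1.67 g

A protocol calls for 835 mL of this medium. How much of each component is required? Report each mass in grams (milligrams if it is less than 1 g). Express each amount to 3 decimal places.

Scale factor = 835 mL / 400 mL = 2.0875.
glucose: 15.6 g × (835 mL / 400 mL) = 32.565 g
sodium bicarbonate: 0.933 g × (835 mL / 400 mL) = 1.948 g
neutral red: 19.5 mg × (835 mL / 400 mL) = 40.706 mg
L-leucine: 0.388 g × (835 mL / 400 mL) = 0.80995 g = 809.950 mg
nickel chloride hexahydrate: 1.7 mg × (835 mL / 400 mL) = 3.549 mg
potassium chloride: 1.67 g × (835 mL / 400 mL) = 3.486 g

glucose 32.565 g; sodium bicarbonate 1.948 g; neutral red 40.706 mg; L-leucine 809.950 mg; nickel chloride hexahydrate 3.549 mg; potassium chloride 3.486 g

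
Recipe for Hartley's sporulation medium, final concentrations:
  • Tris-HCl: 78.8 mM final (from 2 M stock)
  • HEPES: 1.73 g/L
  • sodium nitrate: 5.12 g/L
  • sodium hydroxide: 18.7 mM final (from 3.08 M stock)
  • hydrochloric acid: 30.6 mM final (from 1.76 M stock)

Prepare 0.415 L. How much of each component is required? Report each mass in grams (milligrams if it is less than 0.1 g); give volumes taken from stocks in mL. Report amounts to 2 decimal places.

Tris-HCl 16.35 mL; HEPES 0.72 g; sodium nitrate 2.12 g; sodium hydroxide 2.52 mL; hydrochloric acid 7.22 mL

Scale factor relative to 1 L: 0.415.
Tris-HCl: C1V1 = C2V2 → 78.8 mM × 415 mL ÷ 2000 mM = 16.35 mL
HEPES: 1.73 g/L × 0.415 L = 0.72 g
sodium nitrate: 5.12 g/L × 0.415 L = 2.12 g
sodium hydroxide: C1V1 = C2V2 → 18.7 mM × 415 mL ÷ 3080 mM = 2.52 mL
hydrochloric acid: dilute stock: 30.6 mM × 415 mL ÷ 1760 mM = 7.22 mL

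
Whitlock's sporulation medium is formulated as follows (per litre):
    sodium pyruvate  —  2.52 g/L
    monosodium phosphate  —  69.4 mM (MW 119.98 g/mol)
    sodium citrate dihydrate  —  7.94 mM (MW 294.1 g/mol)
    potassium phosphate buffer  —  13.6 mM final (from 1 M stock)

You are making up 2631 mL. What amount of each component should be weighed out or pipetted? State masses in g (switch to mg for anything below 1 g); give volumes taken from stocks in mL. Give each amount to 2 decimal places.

sodium pyruvate 6.63 g; monosodium phosphate 21.91 g; sodium citrate dihydrate 6.14 g; potassium phosphate buffer 35.78 mL

Working volume: 2631 mL = 2.631 L.
sodium pyruvate: 2.52 g/L × 2.631 L = 6.63 g
monosodium phosphate: 69.4 mmol/L × 119.98 g/mol × 2.631 L ÷ 1000 = 21.91 g
sodium citrate dihydrate: 7.94 mmol/L × 294.1 g/mol × 2.631 L ÷ 1000 = 6.14 g
potassium phosphate buffer: V = C2·V2/C1 = 13.6 mM × 2631 mL ÷ 1000 mM = 35.78 mL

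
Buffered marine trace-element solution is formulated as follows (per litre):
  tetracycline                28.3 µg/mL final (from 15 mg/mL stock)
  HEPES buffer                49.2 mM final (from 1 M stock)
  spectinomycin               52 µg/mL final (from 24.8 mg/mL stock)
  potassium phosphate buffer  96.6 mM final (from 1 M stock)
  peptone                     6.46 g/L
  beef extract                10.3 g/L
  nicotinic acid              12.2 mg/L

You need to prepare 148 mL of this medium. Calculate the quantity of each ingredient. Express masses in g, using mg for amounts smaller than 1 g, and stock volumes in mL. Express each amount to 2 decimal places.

Target volume = 148 mL = 0.148 L.
tetracycline: C1V1 = C2V2 → 28.3 µg/mL × 148 mL ÷ 15000 µg/mL = 0.28 mL
HEPES buffer: C1V1 = C2V2 → 49.2 mM × 148 mL ÷ 1000 mM = 7.28 mL
spectinomycin: C1V1 = C2V2 → 52 µg/mL × 148 mL ÷ 24800 µg/mL = 0.31 mL
potassium phosphate buffer: dilute stock: 96.6 mM × 148 mL ÷ 1000 mM = 14.30 mL
peptone: 6.46 g/L × 0.148 L = 0.95608 g = 956.08 mg
beef extract: 10.3 g/L × 0.148 L = 1.52 g
nicotinic acid: 12.2 mg/L × 0.148 L = 1.81 mg

tetracycline 0.28 mL; HEPES buffer 7.28 mL; spectinomycin 0.31 mL; potassium phosphate buffer 14.30 mL; peptone 956.08 mg; beef extract 1.52 g; nicotinic acid 1.81 mg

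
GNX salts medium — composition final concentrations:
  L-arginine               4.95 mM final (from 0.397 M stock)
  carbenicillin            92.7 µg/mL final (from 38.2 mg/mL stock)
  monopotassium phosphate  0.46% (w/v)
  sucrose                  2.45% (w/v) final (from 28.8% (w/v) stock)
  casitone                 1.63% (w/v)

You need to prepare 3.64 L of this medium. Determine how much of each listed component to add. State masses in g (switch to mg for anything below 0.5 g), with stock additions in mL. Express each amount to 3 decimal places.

L-arginine 45.385 mL; carbenicillin 8.833 mL; monopotassium phosphate 16.744 g; sucrose 309.653 mL; casitone 59.332 g

Working volume: 3.64 L.
L-arginine: V = C2·V2/C1 = 4.95 mM × 3640 mL ÷ 397 mM = 45.385 mL
carbenicillin: dilute stock: 92.7 µg/mL × 3640 mL ÷ 38200 µg/mL = 8.833 mL
monopotassium phosphate: 0.46% w/v = 4.6 g/L → 4.6 × 3.64 L = 16.744 g
sucrose: C1V1 = C2V2 → 2.45% ÷ 28.8% × 3640 mL = 309.653 mL
casitone: 1.63 g per 100 mL × 3640 mL ÷ 100 = 59.332 g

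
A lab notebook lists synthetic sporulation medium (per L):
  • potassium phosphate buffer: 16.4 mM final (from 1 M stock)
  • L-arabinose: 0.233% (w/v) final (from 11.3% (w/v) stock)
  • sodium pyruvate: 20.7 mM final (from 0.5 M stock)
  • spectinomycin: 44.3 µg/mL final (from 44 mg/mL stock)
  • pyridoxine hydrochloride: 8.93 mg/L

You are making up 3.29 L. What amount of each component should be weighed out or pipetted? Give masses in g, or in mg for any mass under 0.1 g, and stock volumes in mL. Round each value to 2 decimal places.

potassium phosphate buffer 53.96 mL; L-arabinose 67.84 mL; sodium pyruvate 136.21 mL; spectinomycin 3.31 mL; pyridoxine hydrochloride 29.38 mg

Scale factor relative to 1 L: 3.29.
potassium phosphate buffer: C1V1 = C2V2 → 16.4 mM × 3290 mL ÷ 1000 mM = 53.96 mL
L-arabinose: C1V1 = C2V2 → 0.233% ÷ 11.3% × 3290 mL = 67.84 mL
sodium pyruvate: dilute stock: 20.7 mM × 3290 mL ÷ 500 mM = 136.21 mL
spectinomycin: V = C2·V2/C1 = 44.3 µg/mL × 3290 mL ÷ 44000 µg/mL = 3.31 mL
pyridoxine hydrochloride: 8.93 mg/L × 3.29 L = 29.38 mg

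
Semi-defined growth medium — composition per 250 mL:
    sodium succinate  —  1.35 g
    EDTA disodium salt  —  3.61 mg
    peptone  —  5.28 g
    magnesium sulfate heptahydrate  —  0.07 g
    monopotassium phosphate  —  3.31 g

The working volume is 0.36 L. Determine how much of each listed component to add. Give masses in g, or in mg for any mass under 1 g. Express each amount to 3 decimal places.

sodium succinate 1.944 g; EDTA disodium salt 5.198 mg; peptone 7.603 g; magnesium sulfate heptahydrate 100.800 mg; monopotassium phosphate 4.766 g

Ratio of target to recipe volume: 360 / 250 = 1.44.
sodium succinate: 1.35 g × (360 mL / 250 mL) = 1.944 g
EDTA disodium salt: 3.61 mg × (360 mL / 250 mL) = 5.198 mg
peptone: 5.28 g × (360 mL / 250 mL) = 7.603 g
magnesium sulfate heptahydrate: 0.07 g × (360 mL / 250 mL) = 0.1008 g = 100.800 mg
monopotassium phosphate: 3.31 g × (360 mL / 250 mL) = 4.766 g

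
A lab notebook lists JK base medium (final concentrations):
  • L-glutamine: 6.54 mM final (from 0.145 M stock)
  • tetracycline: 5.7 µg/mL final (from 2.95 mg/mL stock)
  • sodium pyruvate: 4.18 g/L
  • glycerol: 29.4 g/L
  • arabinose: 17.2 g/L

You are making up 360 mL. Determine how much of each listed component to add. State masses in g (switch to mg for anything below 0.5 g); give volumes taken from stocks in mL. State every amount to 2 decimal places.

Scale factor relative to 1 L: 0.36.
L-glutamine: C1V1 = C2V2 → 6.54 mM × 360 mL ÷ 145 mM = 16.24 mL
tetracycline: C1V1 = C2V2 → 5.7 µg/mL × 360 mL ÷ 2950 µg/mL = 0.70 mL
sodium pyruvate: 4.18 g/L × 0.36 L = 1.50 g
glycerol: 29.4 g/L × 0.36 L = 10.58 g
arabinose: 17.2 g/L × 0.36 L = 6.19 g

L-glutamine 16.24 mL; tetracycline 0.70 mL; sodium pyruvate 1.50 g; glycerol 10.58 g; arabinose 6.19 g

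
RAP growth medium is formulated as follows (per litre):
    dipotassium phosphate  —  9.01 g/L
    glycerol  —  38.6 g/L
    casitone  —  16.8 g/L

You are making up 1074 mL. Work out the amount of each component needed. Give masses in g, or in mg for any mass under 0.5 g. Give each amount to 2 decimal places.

dipotassium phosphate 9.68 g; glycerol 41.46 g; casitone 18.04 g

Target volume = 1074 mL = 1.074 L.
dipotassium phosphate: 9.01 g/L × 1.074 L = 9.68 g
glycerol: 38.6 g/L × 1.074 L = 41.46 g
casitone: 16.8 g/L × 1.074 L = 18.04 g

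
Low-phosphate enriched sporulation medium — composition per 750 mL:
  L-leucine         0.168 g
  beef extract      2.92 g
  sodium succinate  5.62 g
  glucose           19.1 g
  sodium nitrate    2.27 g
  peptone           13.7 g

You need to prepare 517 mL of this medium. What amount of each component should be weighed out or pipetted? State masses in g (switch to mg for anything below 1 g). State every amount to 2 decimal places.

Scale factor = 517 mL / 750 mL = 0.689333.
L-leucine: 0.168 g × (517 mL / 750 mL) = 0.115808 g = 115.81 mg
beef extract: 2.92 g × (517 mL / 750 mL) = 2.01 g
sodium succinate: 5.62 g × (517 mL / 750 mL) = 3.87 g
glucose: 19.1 g × (517 mL / 750 mL) = 13.17 g
sodium nitrate: 2.27 g × (517 mL / 750 mL) = 1.56 g
peptone: 13.7 g × (517 mL / 750 mL) = 9.44 g

L-leucine 115.81 mg; beef extract 2.01 g; sodium succinate 3.87 g; glucose 13.17 g; sodium nitrate 1.56 g; peptone 9.44 g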